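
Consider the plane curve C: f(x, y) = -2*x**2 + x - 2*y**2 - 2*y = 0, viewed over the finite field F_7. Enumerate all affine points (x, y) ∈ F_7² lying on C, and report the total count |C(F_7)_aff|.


Affine F_7-points: {(0, 0), (0, 6), (4, 0), (4, 6), (5, 1), (5, 5), (6, 1), (6, 5)}; count = 8.

For each of the 49 pairs (x, y) ∈ F_7², evaluate f(x, y) mod 7. Record the zeros.
  x = 0: [0↦0, 1↦3, 2↦2, 3↦4, 4↦2, 5↦3, 6↦0]  zeros at y ∈ {0, 6}
  x = 1: [0↦6, 1↦2, 2↦1, 3↦3, 4↦1, 5↦2, 6↦6]  zeros at y ∈ ∅
  x = 2: [0↦1, 1↦4, 2↦3, 3↦5, 4↦3, 5↦4, 6↦1]  zeros at y ∈ ∅
  x = 3: [0↦6, 1↦2, 2↦1, 3↦3, 4↦1, 5↦2, 6↦6]  zeros at y ∈ ∅
  x = 4: [0↦0, 1↦3, 2↦2, 3↦4, 4↦2, 5↦3, 6↦0]  zeros at y ∈ {0, 6}
  x = 5: [0↦4, 1↦0, 2↦6, 3↦1, 4↦6, 5↦0, 6↦4]  zeros at y ∈ {1, 5}
  x = 6: [0↦4, 1↦0, 2↦6, 3↦1, 4↦6, 5↦0, 6↦4]  zeros at y ∈ {1, 5}
Collecting zeros: affine points = {(0, 0), (0, 6), (4, 0), (4, 6), (5, 1), (5, 5), (6, 1), (6, 5)}.
Total count |C(F_7)_aff| = 8.


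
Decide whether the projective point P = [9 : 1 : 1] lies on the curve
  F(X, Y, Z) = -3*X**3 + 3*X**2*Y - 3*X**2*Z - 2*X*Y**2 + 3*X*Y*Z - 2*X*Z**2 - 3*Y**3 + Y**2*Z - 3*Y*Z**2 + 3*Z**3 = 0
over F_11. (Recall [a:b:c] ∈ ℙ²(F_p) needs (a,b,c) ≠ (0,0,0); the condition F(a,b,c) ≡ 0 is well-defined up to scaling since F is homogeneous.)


F(9,1,1) ≡ 2 (mod 11); P is NOT on the curve.

Evaluate F(9, 1, 1) term-by-term (mod 11).
  -3*X**3 ↦ -3·729·1·1 = -2187
  3*X**2*Y ↦ 3·81·1·1 = 243
  -3*X**2*Z ↦ -3·81·1·1 = -243
  -2*X*Y**2 ↦ -2·9·1·1 = -18
  3*X*Y*Z ↦ 3·9·1·1 = 27
  -2*X*Z**2 ↦ -2·9·1·1 = -18
  -3*Y**3 ↦ -3·1·1·1 = -3
  Y**2*Z ↦ 1·1·1·1 = 1
  -3*Y*Z**2 ↦ -3·1·1·1 = -3
  3*Z**3 ↦ 3·1·1·1 = 3
Sum: F(9, 1, 1) = (-2187) + (243) + (-243) + (-18) + (27) + (-18) + (-3) + (1) + (-3) + (3) = -2198.
Reducing mod 11: -2198 ≡ 2 (mod 11).
Since F(a, b, c) ≡ 2 ≠ 0 (mod 11), P does NOT lie on the curve.


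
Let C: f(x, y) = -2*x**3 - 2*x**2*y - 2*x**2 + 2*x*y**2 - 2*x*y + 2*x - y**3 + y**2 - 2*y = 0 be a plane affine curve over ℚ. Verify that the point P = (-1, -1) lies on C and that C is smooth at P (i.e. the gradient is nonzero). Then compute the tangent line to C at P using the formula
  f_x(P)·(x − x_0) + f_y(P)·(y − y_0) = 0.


Tangent line at P: -3*y - 3 = 0.

Step 1: f(-1, -1) = 0, so P lies on C.
Step 2: partial derivatives
  f_x(x, y) = -6*x**2 - 4*x*y - 4*x + 2*y**2 - 2*y + 2, f_y(x, y) = -2*x**2 + 4*x*y - 2*x - 3*y**2 + 2*y - 2.
  f_x(P) = 0, f_y(P) = -3 (gradient nonzero, so P is smooth).
Step 3: tangent line at P: 0·(x − -1) + -3·(y − -1) = 0.
Expanding: -3*y - 3 = 0.


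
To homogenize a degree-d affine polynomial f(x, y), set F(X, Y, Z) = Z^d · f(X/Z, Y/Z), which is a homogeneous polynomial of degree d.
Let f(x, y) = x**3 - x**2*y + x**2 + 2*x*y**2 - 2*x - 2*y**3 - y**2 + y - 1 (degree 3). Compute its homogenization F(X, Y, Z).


F(X, Y, Z) = X**3 - X**2*Y + X**2*Z + 2*X*Y**2 - 2*X*Z**2 - 2*Y**3 - Y**2*Z + Y*Z**2 - Z**3

deg(f) = 3.
Substitute x = X/Z, y = Y/Z into f, then multiply by Z^3.
  monomial 1·x^3·y^0 ↦ 1·X^3·Y^0·Z^0.
  monomial -1·x^2·y^1 ↦ -1·X^2·Y^1·Z^0.
  monomial 1·x^2·y^0 ↦ 1·X^2·Y^0·Z^1.
  monomial 2·x^1·y^2 ↦ 2·X^1·Y^2·Z^0.
  monomial -2·x^1·y^0 ↦ -2·X^1·Y^0·Z^2.
  monomial -2·x^0·y^3 ↦ -2·X^0·Y^3·Z^0.
  monomial -1·x^0·y^2 ↦ -1·X^0·Y^2·Z^1.
  monomial 1·x^0·y^1 ↦ 1·X^0·Y^1·Z^2.
  monomial -1·x^0·y^0 ↦ -1·X^0·Y^0·Z^3.
Collecting: F(X, Y, Z) = X**3 - X**2*Y + X**2*Z + 2*X*Y**2 - 2*X*Z**2 - 2*Y**3 - Y**2*Z + Y*Z**2 - Z**3.


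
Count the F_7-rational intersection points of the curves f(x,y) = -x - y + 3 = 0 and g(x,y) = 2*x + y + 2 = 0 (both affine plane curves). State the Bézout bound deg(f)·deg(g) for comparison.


Common zeros: {(2, 1)}; count = 1; Bézout bound = 1.

deg(f) = 1, deg(g) = 1, so Bézout bound = 1.
Scan x ∈ F_7. For each x, list the y ∈ F_7 with f(x, y) ≡ 0 and those with g(x, y) ≡ 0 (mod 7); the common zeros in that column are the intersection.
  x = 0: f ≡ 0 at y ∈ {3}; g ≡ 0 at y ∈ {5}; common: ∅.
  x = 1: f ≡ 0 at y ∈ {2}; g ≡ 0 at y ∈ {3}; common: ∅.
  x = 2: f ≡ 0 at y ∈ {1}; g ≡ 0 at y ∈ {1}; common: {1}.
  x = 3: f ≡ 0 at y ∈ {0}; g ≡ 0 at y ∈ {6}; common: ∅.
  x = 4: f ≡ 0 at y ∈ {6}; g ≡ 0 at y ∈ {4}; common: ∅.
  x = 5: f ≡ 0 at y ∈ {5}; g ≡ 0 at y ∈ {2}; common: ∅.
  x = 6: f ≡ 0 at y ∈ {4}; g ≡ 0 at y ∈ {0}; common: ∅.
Collecting: common zeros = {(2, 1)}, so the count is 1.
Comparison with the Bézout bound: 1 ≤ 1 = deg(f)·deg(g), as expected for curves with no common component (the bound is attained).


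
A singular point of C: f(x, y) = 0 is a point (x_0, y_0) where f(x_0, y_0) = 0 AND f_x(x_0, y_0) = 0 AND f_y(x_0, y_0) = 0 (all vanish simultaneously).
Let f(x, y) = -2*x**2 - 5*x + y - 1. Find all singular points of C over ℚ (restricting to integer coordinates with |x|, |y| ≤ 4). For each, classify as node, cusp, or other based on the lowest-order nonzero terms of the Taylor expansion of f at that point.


No singular points in the scanned grid; C is smooth there.

Compute partial derivatives:
  f_x = -4*x - 5.
  f_y = 1.
f_y = 1 is a nonzero constant, so f_y never vanishes: no point (x, y) can satisfy f = f_x = f_y = 0. In particular no (x, y) ∈ {−4, ..., 4}² is singular; the curve is smooth.


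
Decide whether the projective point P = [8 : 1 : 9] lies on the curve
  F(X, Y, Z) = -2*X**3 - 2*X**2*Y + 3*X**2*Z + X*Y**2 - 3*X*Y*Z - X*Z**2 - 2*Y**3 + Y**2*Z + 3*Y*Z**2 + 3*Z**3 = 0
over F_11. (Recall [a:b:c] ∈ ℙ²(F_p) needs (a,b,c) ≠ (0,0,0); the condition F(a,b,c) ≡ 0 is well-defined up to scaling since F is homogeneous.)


F(8,1,9) ≡ 1 (mod 11); P is NOT on the curve.

Evaluate F(8, 1, 9) term-by-term (mod 11).
  -2*X**3 ↦ -2·512·1·1 = -1024
  -2*X**2*Y ↦ -2·64·1·1 = -128
  3*X**2*Z ↦ 3·64·1·9 = 1728
  X*Y**2 ↦ 1·8·1·1 = 8
  -3*X*Y*Z ↦ -3·8·1·9 = -216
  -X*Z**2 ↦ -1·8·1·81 = -648
  -2*Y**3 ↦ -2·1·1·1 = -2
  Y**2*Z ↦ 1·1·1·9 = 9
  3*Y*Z**2 ↦ 3·1·1·81 = 243
  3*Z**3 ↦ 3·1·1·729 = 2187
Sum: F(8, 1, 9) = (-1024) + (-128) + (1728) + (8) + (-216) + (-648) + (-2) + (9) + (243) + (2187) = 2157.
Reducing mod 11: 2157 ≡ 1 (mod 11).
Since F(a, b, c) ≡ 1 ≠ 0 (mod 11), P does NOT lie on the curve.


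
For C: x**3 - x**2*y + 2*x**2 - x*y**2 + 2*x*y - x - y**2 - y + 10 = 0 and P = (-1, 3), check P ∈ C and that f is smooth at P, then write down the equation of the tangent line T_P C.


Tangent line at P: x - 4*y + 13 = 0.

Step 1: f(-1, 3) = 0, so P lies on C.
Step 2: partial derivatives
  f_x(x, y) = 3*x**2 - 2*x*y + 4*x - y**2 + 2*y - 1, f_y(x, y) = -x**2 - 2*x*y + 2*x - 2*y - 1.
  f_x(P) = 1, f_y(P) = -4 (gradient nonzero, so P is smooth).
Step 3: tangent line at P: 1·(x − -1) + -4·(y − 3) = 0.
Expanding: x - 4*y + 13 = 0.


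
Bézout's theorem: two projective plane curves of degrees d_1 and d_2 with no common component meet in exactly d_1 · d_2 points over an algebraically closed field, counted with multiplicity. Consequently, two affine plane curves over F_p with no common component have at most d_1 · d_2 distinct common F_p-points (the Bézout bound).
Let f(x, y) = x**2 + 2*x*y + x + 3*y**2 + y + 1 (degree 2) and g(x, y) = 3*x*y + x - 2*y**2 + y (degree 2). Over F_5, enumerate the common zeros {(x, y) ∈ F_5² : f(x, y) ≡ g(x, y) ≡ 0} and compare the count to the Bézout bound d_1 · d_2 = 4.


Common zeros: {(4, 3)}; count = 1; Bézout bound = 4.

deg(f) = 2, deg(g) = 2, so Bézout bound = 4.
Scan x ∈ F_5. For each x, list the y ∈ F_5 with f(x, y) ≡ 0 and those with g(x, y) ≡ 0 (mod 5); the common zeros in that column are the intersection.
  x = 0: f ≡ 0 at y ∈ {1, 2}; g ≡ 0 at y ∈ {0, 3}; common: ∅.
  x = 1: f ≡ 0 at y ∈ ∅; g ≡ 0 at y ∈ {3, 4}; common: ∅.
  x = 2: f ≡ 0 at y ∈ {1, 4}; g ≡ 0 at y ∈ {3}; common: ∅.
  x = 3: f ≡ 0 at y ∈ ∅; g ≡ 0 at y ∈ {2, 3}; common: ∅.
  x = 4: f ≡ 0 at y ∈ {3, 4}; g ≡ 0 at y ∈ {1, 3}; common: {3}.
Collecting: common zeros = {(4, 3)}, so the count is 1.
Comparison with the Bézout bound: 1 ≤ 4 = deg(f)·deg(g), as expected for curves with no common component (the affine F_5-count falls short of the bound because intersections may lie at infinity, over extension fields, or carry multiplicity).


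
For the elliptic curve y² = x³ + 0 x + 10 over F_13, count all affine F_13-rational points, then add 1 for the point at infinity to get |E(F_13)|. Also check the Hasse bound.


Affine points = {(0, 6), (0, 7), (4, 3), (4, 10), (10, 3), (10, 10), (12, 3), (12, 10)}; affine count = 8; |E(F_13)| = 9.

Discriminant check: Δ ∝ 4a³ + 27b² = 4·0³ + 27·10² = 4·0 + 27·100 ≡ 9 (mod 13). Nonzero ⇒ E is nonsingular.
For each x ∈ F_13, compute rhs = x³ + 0·x + 10 mod 13, then count y ∈ F_13 with y² ≡ rhs.
  x = 0: rhs = 10, matching y values: 6, 7 (2 points).
  x = 1: rhs = 11, matching y values: none (0 points).
  x = 2: rhs = 5, matching y values: none (0 points).
  x = 3: rhs = 11, matching y values: none (0 points).
  x = 4: rhs = 9, matching y values: 3, 10 (2 points).
  x = 5: rhs = 5, matching y values: none (0 points).
  x = 6: rhs = 5, matching y values: none (0 points).
  x = 7: rhs = 2, matching y values: none (0 points).
  x = 8: rhs = 2, matching y values: none (0 points).
  x = 9: rhs = 11, matching y values: none (0 points).
  x = 10: rhs = 9, matching y values: 3, 10 (2 points).
  x = 11: rhs = 2, matching y values: none (0 points).
  x = 12: rhs = 9, matching y values: 3, 10 (2 points).
Total affine count: 8.
Full point count |E(F_13)| = 8 + 1 = 9.
Hasse bound: |9 − (13+1)| = |-5| = 5 ≤ 2√13 ≈ 7.2111 ✓.


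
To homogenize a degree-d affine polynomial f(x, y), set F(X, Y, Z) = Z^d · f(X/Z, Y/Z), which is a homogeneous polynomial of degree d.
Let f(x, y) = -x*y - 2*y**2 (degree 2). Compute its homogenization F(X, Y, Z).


F(X, Y, Z) = -X*Y - 2*Y**2

deg(f) = 2.
Substitute x = X/Z, y = Y/Z into f, then multiply by Z^2.
  monomial -1·x^1·y^1 ↦ -1·X^1·Y^1·Z^0.
  monomial -2·x^0·y^2 ↦ -2·X^0·Y^2·Z^0.
Collecting: F(X, Y, Z) = -X*Y - 2*Y**2.


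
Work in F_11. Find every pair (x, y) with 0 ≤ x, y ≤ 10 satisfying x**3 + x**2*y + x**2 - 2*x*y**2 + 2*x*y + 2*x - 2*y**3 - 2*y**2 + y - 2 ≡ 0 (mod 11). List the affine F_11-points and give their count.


Affine F_11-points: {(0, 5), (1, 1), (1, 2), (1, 6), (2, 5), (3, 5), (4, 1), (7, 6), (10, 4)}; count = 9.

For each of the 121 pairs (x, y) ∈ F_11², evaluate f(x, y) mod 11. Record the zeros.
  x = 0: [0↦9, 1↦6, 2↦9, 3↦6, 4↦7, 5↦0, 6↦6, 7↦2, 8↦9, 9↦4, 10↦8]  zeros at y ∈ {5}
  x = 1: [0↦2, 1↦0, 2↦0, 3↦1, 4↦2, 5↦2, 6↦0, 7↦6, 8↦8, 9↦5, 10↦7]  zeros at y ∈ {1, 2, 6}
  x = 2: [0↦3, 1↦4, 2↦3, 3↦10, 4↦2, 5↦0, 6↦3, 7↦10, 8↦9, 9↦10, 10↦1]  zeros at y ∈ {5}
  x = 3: [0↦7, 1↦2, 2↦2, 3↦6, 4↦2, 5↦0, 6↦10, 7↦9, 8↦7, 9↦3, 10↦7]  zeros at y ∈ {5}
  x = 4: [0↦9, 1↦0, 2↦3, 3↦6, 4↦8, 5↦8, 6↦5, 7↦9, 8↦8, 9↦1, 10↦9]  zeros at y ∈ {1}
  x = 5: [0↦4, 1↦4, 2↦1, 3↦5, 4↦4, 5↦8, 6↦5, 7↦5, 8↦7, 9↦10, 10↦2]  zeros at y ∈ ∅
  x = 6: [0↦9, 1↦9, 2↦2, 3↦9, 4↦7, 5↦6, 6↦5, 7↦3, 8↦10, 9↦3, 10↦3]  zeros at y ∈ ∅
  x = 7: [0↦8, 1↦10, 2↦1, 3↦2, 4↦1, 5↦8, 6↦0, 7↦9, 8↦1, 9↦8, 10↦7]  zeros at y ∈ {6}
  x = 8: [0↦7, 1↦2, 2↦4, 3↦1, 4↦3, 5↦9, 6↦7, 7↦7, 8↦8, 9↦9, 10↦9]  zeros at y ∈ ∅
  x = 9: [0↦1, 1↦2, 2↦6, 3↦1, 4↦8, 5↦4, 6↦10, 7↦3, 8↦4, 9↦1, 10↦4]  zeros at y ∈ ∅
  x = 10: [0↦7, 1↦5, 2↦2, 3↦8, 4↦0, 5↦10, 6↦4, 7↦3, 8↦6, 9↦1, 10↦9]  zeros at y ∈ {4}
Collecting zeros: affine points = {(0, 5), (1, 1), (1, 2), (1, 6), (2, 5), (3, 5), (4, 1), (7, 6), (10, 4)}.
Total count |C(F_11)_aff| = 9.


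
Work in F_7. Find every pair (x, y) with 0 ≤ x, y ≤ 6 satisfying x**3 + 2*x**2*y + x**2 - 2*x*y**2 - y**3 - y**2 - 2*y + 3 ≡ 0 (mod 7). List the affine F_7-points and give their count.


Affine F_7-points: {(1, 3), (2, 4), (3, 2), (5, 1), (5, 4), (5, 5)}; count = 6.

For each of the 49 pairs (x, y) ∈ F_7², evaluate f(x, y) mod 7. Record the zeros.
  x = 0: [0↦3, 1↦6, 2↦1, 3↦3, 4↦6, 5↦4, 6↦5]  zeros at y ∈ ∅
  x = 1: [0↦5, 1↦1, 2↦6, 3↦0, 4↦5, 5↦1, 6↦3]  zeros at y ∈ {3}
  x = 2: [0↦1, 1↦1, 2↦6, 3↦3, 4↦0, 5↦5, 6↦5]  zeros at y ∈ {4}
  x = 3: [0↦4, 1↦5, 2↦0, 3↦4, 4↦4, 5↦1, 6↦3]  zeros at y ∈ {2}
  x = 4: [0↦6, 1↦5, 2↦1, 3↦2, 4↦2, 5↦2, 6↦3]  zeros at y ∈ ∅
  x = 5: [0↦6, 1↦0, 2↦1, 3↦3, 4↦0, 5↦0, 6↦4]  zeros at y ∈ {1, 4, 5}
  x = 6: [0↦3, 1↦3, 2↦6, 3↦6, 4↦4, 5↦1, 6↦5]  zeros at y ∈ ∅
Collecting zeros: affine points = {(1, 3), (2, 4), (3, 2), (5, 1), (5, 4), (5, 5)}.
Total count |C(F_7)_aff| = 6.


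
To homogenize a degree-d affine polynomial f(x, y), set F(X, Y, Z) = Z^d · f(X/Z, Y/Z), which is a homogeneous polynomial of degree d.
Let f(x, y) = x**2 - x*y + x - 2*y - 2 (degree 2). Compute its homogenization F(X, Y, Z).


F(X, Y, Z) = X**2 - X*Y + X*Z - 2*Y*Z - 2*Z**2

deg(f) = 2.
Substitute x = X/Z, y = Y/Z into f, then multiply by Z^2.
  monomial 1·x^2·y^0 ↦ 1·X^2·Y^0·Z^0.
  monomial -1·x^1·y^1 ↦ -1·X^1·Y^1·Z^0.
  monomial 1·x^1·y^0 ↦ 1·X^1·Y^0·Z^1.
  monomial -2·x^0·y^1 ↦ -2·X^0·Y^1·Z^1.
  monomial -2·x^0·y^0 ↦ -2·X^0·Y^0·Z^2.
Collecting: F(X, Y, Z) = X**2 - X*Y + X*Z - 2*Y*Z - 2*Z**2.


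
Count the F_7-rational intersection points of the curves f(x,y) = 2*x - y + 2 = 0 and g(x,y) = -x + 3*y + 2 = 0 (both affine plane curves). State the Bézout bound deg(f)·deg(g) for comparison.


Common zeros: {(4, 3)}; count = 1; Bézout bound = 1.

deg(f) = 1, deg(g) = 1, so Bézout bound = 1.
Scan x ∈ F_7. For each x, list the y ∈ F_7 with f(x, y) ≡ 0 and those with g(x, y) ≡ 0 (mod 7); the common zeros in that column are the intersection.
  x = 0: f ≡ 0 at y ∈ {2}; g ≡ 0 at y ∈ {4}; common: ∅.
  x = 1: f ≡ 0 at y ∈ {4}; g ≡ 0 at y ∈ {2}; common: ∅.
  x = 2: f ≡ 0 at y ∈ {6}; g ≡ 0 at y ∈ {0}; common: ∅.
  x = 3: f ≡ 0 at y ∈ {1}; g ≡ 0 at y ∈ {5}; common: ∅.
  x = 4: f ≡ 0 at y ∈ {3}; g ≡ 0 at y ∈ {3}; common: {3}.
  x = 5: f ≡ 0 at y ∈ {5}; g ≡ 0 at y ∈ {1}; common: ∅.
  x = 6: f ≡ 0 at y ∈ {0}; g ≡ 0 at y ∈ {6}; common: ∅.
Collecting: common zeros = {(4, 3)}, so the count is 1.
Comparison with the Bézout bound: 1 ≤ 1 = deg(f)·deg(g), as expected for curves with no common component (the bound is attained).


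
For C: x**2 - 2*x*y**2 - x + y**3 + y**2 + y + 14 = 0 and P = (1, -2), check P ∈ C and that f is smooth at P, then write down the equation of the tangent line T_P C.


Tangent line at P: -7*x + 17*y + 41 = 0.

Step 1: f(1, -2) = 0, so P lies on C.
Step 2: partial derivatives
  f_x(x, y) = 2*x - 2*y**2 - 1, f_y(x, y) = -4*x*y + 3*y**2 + 2*y + 1.
  f_x(P) = -7, f_y(P) = 17 (gradient nonzero, so P is smooth).
Step 3: tangent line at P: -7·(x − 1) + 17·(y − -2) = 0.
Expanding: -7*x + 17*y + 41 = 0.


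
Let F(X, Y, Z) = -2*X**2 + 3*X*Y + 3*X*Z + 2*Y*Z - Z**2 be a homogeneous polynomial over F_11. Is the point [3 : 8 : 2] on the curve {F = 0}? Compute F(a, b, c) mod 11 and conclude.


F(3,8,2) ≡ 1 (mod 11); P is NOT on the curve.

Evaluate F(3, 8, 2) term-by-term (mod 11).
  -2*X**2 ↦ -2·9·1·1 = -18
  3*X*Y ↦ 3·3·8·1 = 72
  3*X*Z ↦ 3·3·1·2 = 18
  2*Y*Z ↦ 2·1·8·2 = 32
  -Z**2 ↦ -1·1·1·4 = -4
Sum: F(3, 8, 2) = (-18) + (72) + (18) + (32) + (-4) = 100.
Reducing mod 11: 100 ≡ 1 (mod 11).
Since F(a, b, c) ≡ 1 ≠ 0 (mod 11), P does NOT lie on the curve.


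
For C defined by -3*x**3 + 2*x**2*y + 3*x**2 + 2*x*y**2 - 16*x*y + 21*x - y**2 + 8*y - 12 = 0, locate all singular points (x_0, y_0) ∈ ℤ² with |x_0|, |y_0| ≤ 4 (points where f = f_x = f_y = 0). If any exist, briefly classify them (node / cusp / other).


Singular points: {(1, 3)}; classification: cusp.

Compute partial derivatives:
  f_x = -9*x**2 + 4*x*y + 6*x + 2*y**2 - 16*y + 21.
  f_y = 2*x**2 + 4*x*y - 16*x - 2*y + 8.
Scan x_0 ∈ {−4, ..., 4}. For each x_0, f_y(x_0, y) is a polynomial in y; find its integer roots y ∈ {−4, ..., 4}, then test f_x and f at those candidates.
  x = -4: f_y(-4, y) = 104 - 18*y; no integer root y with |y| ≤ 4.
  x = -3: f_y(-3, y) = 74 - 14*y; no integer root y with |y| ≤ 4.
  x = -2: f_y(-2, y) = 48 - 10*y; no integer root y with |y| ≤ 4.
  x = -1: f_y(-1, y) = 26 - 6*y; no integer root y with |y| ≤ 4.
  x = 0: f_y(0, y) = 8 - 2*y; vanishes at y ∈ {4}. (0, 4): f_x = -11 ≠ 0.
  x = 1: f_y(1, y) = 2*y - 6; vanishes at y ∈ {3}. (1, 3): f_x = 0, f = 0 — SINGULAR.
  x = 2: f_y(2, y) = 6*y - 16; no integer root y with |y| ≤ 4.
  x = 3: f_y(3, y) = 10*y - 22; no integer root y with |y| ≤ 4.
  x = 4: f_y(4, y) = 14*y - 24; no integer root y with |y| ≤ 4.
Only singular point on the grid: (1, 3).
Classify: substitute x = 1 + u, y = 3 + v and expand: f = -3*u**3 + 2*u**2*v + 2*u*v**2 + v**2.
No constant or linear terms (consistent with a singular point). Quadratic part: v**2. Cubic part: -3*u**3 + 2*u**2*v + 2*u*v**2.
The quadratic part v**2 is a perfect square, so there is a single (double) tangent line v = 0, i.e. y = 3. Restricting the cubic part to that line (v = 0) leaves -3*u**3 ≠ 0, so f is not divisible by v and the branch is v² ≈ 3*u**3 to lowest order — this is a cusp.
Classification: cusp.


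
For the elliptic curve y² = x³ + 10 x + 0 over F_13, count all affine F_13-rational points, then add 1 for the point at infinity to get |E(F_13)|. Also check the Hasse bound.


Affine points = {(0, 0), (4, 0), (6, 4), (6, 9), (7, 6), (7, 7), (9, 0)}; affine count = 7; |E(F_13)| = 8.

Discriminant check: Δ ∝ 4a³ + 27b² = 4·10³ + 27·0² = 4·1000 + 27·0 ≡ 9 (mod 13). Nonzero ⇒ E is nonsingular.
For each x ∈ F_13, compute rhs = x³ + 10·x + 0 mod 13, then count y ∈ F_13 with y² ≡ rhs.
  x = 0: rhs = 0, matching y values: 0 (1 points).
  x = 1: rhs = 11, matching y values: none (0 points).
  x = 2: rhs = 2, matching y values: none (0 points).
  x = 3: rhs = 5, matching y values: none (0 points).
  x = 4: rhs = 0, matching y values: 0 (1 points).
  x = 5: rhs = 6, matching y values: none (0 points).
  x = 6: rhs = 3, matching y values: 4, 9 (2 points).
  x = 7: rhs = 10, matching y values: 6, 7 (2 points).
  x = 8: rhs = 7, matching y values: none (0 points).
  x = 9: rhs = 0, matching y values: 0 (1 points).
  x = 10: rhs = 8, matching y values: none (0 points).
  x = 11: rhs = 11, matching y values: none (0 points).
  x = 12: rhs = 2, matching y values: none (0 points).
Total affine count: 7.
Full point count |E(F_13)| = 7 + 1 = 8.
Hasse bound: |8 − (13+1)| = |-6| = 6 ≤ 2√13 ≈ 7.2111 ✓.


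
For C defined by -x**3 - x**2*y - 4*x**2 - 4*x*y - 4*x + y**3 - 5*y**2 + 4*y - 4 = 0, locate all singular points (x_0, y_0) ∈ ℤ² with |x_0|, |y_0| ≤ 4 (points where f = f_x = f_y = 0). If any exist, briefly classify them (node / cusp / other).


Singular points: {(-2, 2)}; classification: cusp.

Compute partial derivatives:
  f_x = -3*x**2 - 2*x*y - 8*x - 4*y - 4.
  f_y = -x**2 - 4*x + 3*y**2 - 10*y + 4.
Scan x_0 ∈ {−4, ..., 4}. For each x_0, f_y(x_0, y) is a polynomial in y; find its integer roots y ∈ {−4, ..., 4}, then test f_x and f at those candidates.
  x = -4: f_y(-4, y) = 3*y**2 - 10*y + 4; no integer root y with |y| ≤ 4.
  x = -3: f_y(-3, y) = 3*y**2 - 10*y + 7; vanishes at y ∈ {1}. (-3, 1): f_x = -5 ≠ 0.
  x = -2: f_y(-2, y) = 3*y**2 - 10*y + 8; vanishes at y ∈ {2}. (-2, 2): f_x = 0, f = 0 — SINGULAR.
  x = -1: f_y(-1, y) = 3*y**2 - 10*y + 7; vanishes at y ∈ {1}. (-1, 1): f_x = -1 ≠ 0.
  x = 0: f_y(0, y) = 3*y**2 - 10*y + 4; no integer root y with |y| ≤ 4.
  x = 1: f_y(1, y) = 3*y**2 - 10*y - 1; no integer root y with |y| ≤ 4.
  x = 2: f_y(2, y) = 3*y**2 - 10*y - 8; vanishes at y ∈ {4}. (2, 4): f_x = -64 ≠ 0.
  x = 3: f_y(3, y) = 3*y**2 - 10*y - 17; no integer root y with |y| ≤ 4.
  x = 4: f_y(4, y) = 3*y**2 - 10*y - 28; no integer root y with |y| ≤ 4.
Only singular point on the grid: (-2, 2).
Classify: substitute x = -2 + u, y = 2 + v and expand: f = -u**3 - u**2*v + v**3 + v**2.
No constant or linear terms (consistent with a singular point). Quadratic part: v**2. Cubic part: -u**3 - u**2*v + v**3.
The quadratic part v**2 is a perfect square, so there is a single (double) tangent line v = 0, i.e. y = 2. Restricting the cubic part to that line (v = 0) leaves -u**3 ≠ 0, so f is not divisible by v and the branch is v² ≈ u**3 to lowest order — this is a cusp.
Classification: cusp.


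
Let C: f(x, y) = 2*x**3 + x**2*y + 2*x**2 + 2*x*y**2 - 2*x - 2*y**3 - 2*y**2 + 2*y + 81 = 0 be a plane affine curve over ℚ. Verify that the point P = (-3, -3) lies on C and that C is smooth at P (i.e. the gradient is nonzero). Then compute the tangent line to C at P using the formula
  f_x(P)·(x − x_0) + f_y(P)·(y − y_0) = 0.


Tangent line at P: 76*x + 5*y + 243 = 0.

Step 1: f(-3, -3) = 0, so P lies on C.
Step 2: partial derivatives
  f_x(x, y) = 6*x**2 + 2*x*y + 4*x + 2*y**2 - 2, f_y(x, y) = x**2 + 4*x*y - 6*y**2 - 4*y + 2.
  f_x(P) = 76, f_y(P) = 5 (gradient nonzero, so P is smooth).
Step 3: tangent line at P: 76·(x − -3) + 5·(y − -3) = 0.
Expanding: 76*x + 5*y + 243 = 0.


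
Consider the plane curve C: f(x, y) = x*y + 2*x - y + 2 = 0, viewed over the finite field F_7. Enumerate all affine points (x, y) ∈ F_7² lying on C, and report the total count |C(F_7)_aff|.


Affine F_7-points: {(0, 2), (2, 1), (3, 3), (4, 6), (5, 4), (6, 0)}; count = 6.

For each of the 49 pairs (x, y) ∈ F_7², evaluate f(x, y) mod 7. Record the zeros.
  x = 0: [0↦2, 1↦1, 2↦0, 3↦6, 4↦5, 5↦4, 6↦3]  zeros at y ∈ {2}
  x = 1: [0↦4, 1↦4, 2↦4, 3↦4, 4↦4, 5↦4, 6↦4]  zeros at y ∈ ∅
  x = 2: [0↦6, 1↦0, 2↦1, 3↦2, 4↦3, 5↦4, 6↦5]  zeros at y ∈ {1}
  x = 3: [0↦1, 1↦3, 2↦5, 3↦0, 4↦2, 5↦4, 6↦6]  zeros at y ∈ {3}
  x = 4: [0↦3, 1↦6, 2↦2, 3↦5, 4↦1, 5↦4, 6↦0]  zeros at y ∈ {6}
  x = 5: [0↦5, 1↦2, 2↦6, 3↦3, 4↦0, 5↦4, 6↦1]  zeros at y ∈ {4}
  x = 6: [0↦0, 1↦5, 2↦3, 3↦1, 4↦6, 5↦4, 6↦2]  zeros at y ∈ {0}
Collecting zeros: affine points = {(0, 2), (2, 1), (3, 3), (4, 6), (5, 4), (6, 0)}.
Total count |C(F_7)_aff| = 6.


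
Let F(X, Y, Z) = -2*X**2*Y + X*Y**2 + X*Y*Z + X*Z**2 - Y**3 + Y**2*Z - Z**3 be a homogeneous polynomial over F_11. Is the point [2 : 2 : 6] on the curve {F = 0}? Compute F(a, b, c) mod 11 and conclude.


F(2,2,6) ≡ 9 (mod 11); P is NOT on the curve.

Evaluate F(2, 2, 6) term-by-term (mod 11).
  -2*X**2*Y ↦ -2·4·2·1 = -16
  X*Y**2 ↦ 1·2·4·1 = 8
  X*Y*Z ↦ 1·2·2·6 = 24
  X*Z**2 ↦ 1·2·1·36 = 72
  -Y**3 ↦ -1·1·8·1 = -8
  Y**2*Z ↦ 1·1·4·6 = 24
  -Z**3 ↦ -1·1·1·216 = -216
Sum: F(2, 2, 6) = (-16) + (8) + (24) + (72) + (-8) + (24) + (-216) = -112.
Reducing mod 11: -112 ≡ 9 (mod 11).
Since F(a, b, c) ≡ 9 ≠ 0 (mod 11), P does NOT lie on the curve.


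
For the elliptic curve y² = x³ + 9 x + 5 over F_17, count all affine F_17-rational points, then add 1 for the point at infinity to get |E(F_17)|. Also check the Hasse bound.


Affine points = {(1, 7), (1, 10), (3, 5), (3, 12), (9, 4), (9, 13), (14, 6), (14, 11), (15, 8), (15, 9)}; affine count = 10; |E(F_17)| = 11.

Discriminant check: Δ ∝ 4a³ + 27b² = 4·9³ + 27·5² = 4·729 + 27·25 ≡ 4 (mod 17). Nonzero ⇒ E is nonsingular.
For each x ∈ F_17, compute rhs = x³ + 9·x + 5 mod 17, then count y ∈ F_17 with y² ≡ rhs.
  x = 0: rhs = 5, matching y values: none (0 points).
  x = 1: rhs = 15, matching y values: 7, 10 (2 points).
  x = 2: rhs = 14, matching y values: none (0 points).
  x = 3: rhs = 8, matching y values: 5, 12 (2 points).
  x = 4: rhs = 3, matching y values: none (0 points).
  x = 5: rhs = 5, matching y values: none (0 points).
  x = 6: rhs = 3, matching y values: none (0 points).
  x = 7: rhs = 3, matching y values: none (0 points).
  x = 8: rhs = 11, matching y values: none (0 points).
  x = 9: rhs = 16, matching y values: 4, 13 (2 points).
  x = 10: rhs = 7, matching y values: none (0 points).
  x = 11: rhs = 7, matching y values: none (0 points).
  x = 12: rhs = 5, matching y values: none (0 points).
  x = 13: rhs = 7, matching y values: none (0 points).
  x = 14: rhs = 2, matching y values: 6, 11 (2 points).
  x = 15: rhs = 13, matching y values: 8, 9 (2 points).
  x = 16: rhs = 12, matching y values: none (0 points).
Total affine count: 10.
Full point count |E(F_17)| = 10 + 1 = 11.
Hasse bound: |11 − (17+1)| = |-7| = 7 ≤ 2√17 ≈ 8.2462 ✓.


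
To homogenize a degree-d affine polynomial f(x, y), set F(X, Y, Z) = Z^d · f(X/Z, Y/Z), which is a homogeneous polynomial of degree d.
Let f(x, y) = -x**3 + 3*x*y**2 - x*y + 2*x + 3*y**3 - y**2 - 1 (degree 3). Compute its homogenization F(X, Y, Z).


F(X, Y, Z) = -X**3 + 3*X*Y**2 - X*Y*Z + 2*X*Z**2 + 3*Y**3 - Y**2*Z - Z**3

deg(f) = 3.
Substitute x = X/Z, y = Y/Z into f, then multiply by Z^3.
  monomial -1·x^3·y^0 ↦ -1·X^3·Y^0·Z^0.
  monomial 3·x^1·y^2 ↦ 3·X^1·Y^2·Z^0.
  monomial -1·x^1·y^1 ↦ -1·X^1·Y^1·Z^1.
  monomial 2·x^1·y^0 ↦ 2·X^1·Y^0·Z^2.
  monomial 3·x^0·y^3 ↦ 3·X^0·Y^3·Z^0.
  monomial -1·x^0·y^2 ↦ -1·X^0·Y^2·Z^1.
  monomial -1·x^0·y^0 ↦ -1·X^0·Y^0·Z^3.
Collecting: F(X, Y, Z) = -X**3 + 3*X*Y**2 - X*Y*Z + 2*X*Z**2 + 3*Y**3 - Y**2*Z - Z**3.


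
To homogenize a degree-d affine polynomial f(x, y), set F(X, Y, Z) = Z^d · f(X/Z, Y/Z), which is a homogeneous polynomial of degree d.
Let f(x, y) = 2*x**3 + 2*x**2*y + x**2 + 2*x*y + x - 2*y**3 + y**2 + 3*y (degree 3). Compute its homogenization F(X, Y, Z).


F(X, Y, Z) = 2*X**3 + 2*X**2*Y + X**2*Z + 2*X*Y*Z + X*Z**2 - 2*Y**3 + Y**2*Z + 3*Y*Z**2

deg(f) = 3.
Substitute x = X/Z, y = Y/Z into f, then multiply by Z^3.
  monomial 2·x^3·y^0 ↦ 2·X^3·Y^0·Z^0.
  monomial 2·x^2·y^1 ↦ 2·X^2·Y^1·Z^0.
  monomial 1·x^2·y^0 ↦ 1·X^2·Y^0·Z^1.
  monomial 2·x^1·y^1 ↦ 2·X^1·Y^1·Z^1.
  monomial 1·x^1·y^0 ↦ 1·X^1·Y^0·Z^2.
  monomial -2·x^0·y^3 ↦ -2·X^0·Y^3·Z^0.
  monomial 1·x^0·y^2 ↦ 1·X^0·Y^2·Z^1.
  monomial 3·x^0·y^1 ↦ 3·X^0·Y^1·Z^2.
Collecting: F(X, Y, Z) = 2*X**3 + 2*X**2*Y + X**2*Z + 2*X*Y*Z + X*Z**2 - 2*Y**3 + Y**2*Z + 3*Y*Z**2.


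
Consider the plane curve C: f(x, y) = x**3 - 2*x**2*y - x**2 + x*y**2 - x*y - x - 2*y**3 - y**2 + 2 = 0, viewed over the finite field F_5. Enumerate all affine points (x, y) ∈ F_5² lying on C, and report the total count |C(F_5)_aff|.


Affine F_5-points: {(4, 2)}; count = 1.

For each of the 25 pairs (x, y) ∈ F_5², evaluate f(x, y) mod 5. Record the zeros.
  x = 0: [0↦2, 1↦4, 2↦2, 3↦4, 4↦3]  zeros at y ∈ ∅
  x = 1: [0↦1, 1↦1, 2↦4, 3↦3, 4↦1]  zeros at y ∈ ∅
  x = 2: [0↦4, 1↦3, 2↦2, 3↦4, 4↦2]  zeros at y ∈ ∅
  x = 3: [0↦2, 1↦1, 2↦2, 3↦3, 4↦2]  zeros at y ∈ ∅
  x = 4: [0↦1, 1↦1, 2↦0, 3↦1, 4↦2]  zeros at y ∈ {2}
Collecting zeros: affine points = {(4, 2)}.
Total count |C(F_5)_aff| = 1.


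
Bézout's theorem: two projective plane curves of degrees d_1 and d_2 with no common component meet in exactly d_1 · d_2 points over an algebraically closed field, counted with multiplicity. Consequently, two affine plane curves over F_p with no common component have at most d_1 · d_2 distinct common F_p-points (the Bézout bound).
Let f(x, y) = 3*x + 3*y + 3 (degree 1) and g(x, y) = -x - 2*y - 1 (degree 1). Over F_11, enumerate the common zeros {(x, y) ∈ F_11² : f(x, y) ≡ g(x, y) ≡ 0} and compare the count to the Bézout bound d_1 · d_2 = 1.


Common zeros: {(10, 0)}; count = 1; Bézout bound = 1.

deg(f) = 1, deg(g) = 1, so Bézout bound = 1.
Scan x ∈ F_11. For each x, list the y ∈ F_11 with f(x, y) ≡ 0 and those with g(x, y) ≡ 0 (mod 11); the common zeros in that column are the intersection.
  x = 0: f ≡ 0 at y ∈ {10}; g ≡ 0 at y ∈ {5}; common: ∅.
  x = 1: f ≡ 0 at y ∈ {9}; g ≡ 0 at y ∈ {10}; common: ∅.
  x = 2: f ≡ 0 at y ∈ {8}; g ≡ 0 at y ∈ {4}; common: ∅.
  x = 3: f ≡ 0 at y ∈ {7}; g ≡ 0 at y ∈ {9}; common: ∅.
  x = 4: f ≡ 0 at y ∈ {6}; g ≡ 0 at y ∈ {3}; common: ∅.
  x = 5: f ≡ 0 at y ∈ {5}; g ≡ 0 at y ∈ {8}; common: ∅.
  x = 6: f ≡ 0 at y ∈ {4}; g ≡ 0 at y ∈ {2}; common: ∅.
  x = 7: f ≡ 0 at y ∈ {3}; g ≡ 0 at y ∈ {7}; common: ∅.
  x = 8: f ≡ 0 at y ∈ {2}; g ≡ 0 at y ∈ {1}; common: ∅.
  x = 9: f ≡ 0 at y ∈ {1}; g ≡ 0 at y ∈ {6}; common: ∅.
  x = 10: f ≡ 0 at y ∈ {0}; g ≡ 0 at y ∈ {0}; common: {0}.
Collecting: common zeros = {(10, 0)}, so the count is 1.
Comparison with the Bézout bound: 1 ≤ 1 = deg(f)·deg(g), as expected for curves with no common component (the bound is attained).


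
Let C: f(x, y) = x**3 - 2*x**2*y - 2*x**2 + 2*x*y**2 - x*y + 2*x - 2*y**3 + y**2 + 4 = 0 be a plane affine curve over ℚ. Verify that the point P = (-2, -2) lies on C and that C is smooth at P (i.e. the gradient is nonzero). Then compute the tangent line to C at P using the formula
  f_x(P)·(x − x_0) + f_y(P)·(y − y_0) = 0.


Tangent line at P: 16*x - 18*y - 4 = 0.

Step 1: f(-2, -2) = 0, so P lies on C.
Step 2: partial derivatives
  f_x(x, y) = 3*x**2 - 4*x*y - 4*x + 2*y**2 - y + 2, f_y(x, y) = -2*x**2 + 4*x*y - x - 6*y**2 + 2*y.
  f_x(P) = 16, f_y(P) = -18 (gradient nonzero, so P is smooth).
Step 3: tangent line at P: 16·(x − -2) + -18·(y − -2) = 0.
Expanding: 16*x - 18*y - 4 = 0.


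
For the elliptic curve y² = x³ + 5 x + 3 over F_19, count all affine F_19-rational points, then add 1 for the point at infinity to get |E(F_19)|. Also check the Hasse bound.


Affine points = {(1, 3), (1, 16), (3, 8), (3, 11), (4, 7), (4, 12), (5, 1), (5, 18), (7, 1), (7, 18), (8, 2), (8, 17), (9, 6), (9, 13), (12, 9), (12, 10), (13, 2), (13, 17), (14, 9), (14, 10), (17, 2), (17, 17), (18, 4), (18, 15)}; affine count = 24; |E(F_19)| = 25.

Discriminant check: Δ ∝ 4a³ + 27b² = 4·5³ + 27·3² = 4·125 + 27·9 ≡ 2 (mod 19). Nonzero ⇒ E is nonsingular.
For each x ∈ F_19, compute rhs = x³ + 5·x + 3 mod 19, then count y ∈ F_19 with y² ≡ rhs.
  x = 0: rhs = 3, matching y values: none (0 points).
  x = 1: rhs = 9, matching y values: 3, 16 (2 points).
  x = 2: rhs = 2, matching y values: none (0 points).
  x = 3: rhs = 7, matching y values: 8, 11 (2 points).
  x = 4: rhs = 11, matching y values: 7, 12 (2 points).
  x = 5: rhs = 1, matching y values: 1, 18 (2 points).
  x = 6: rhs = 2, matching y values: none (0 points).
  x = 7: rhs = 1, matching y values: 1, 18 (2 points).
  x = 8: rhs = 4, matching y values: 2, 17 (2 points).
  x = 9: rhs = 17, matching y values: 6, 13 (2 points).
  x = 10: rhs = 8, matching y values: none (0 points).
  x = 11: rhs = 2, matching y values: none (0 points).
  x = 12: rhs = 5, matching y values: 9, 10 (2 points).
  x = 13: rhs = 4, matching y values: 2, 17 (2 points).
  x = 14: rhs = 5, matching y values: 9, 10 (2 points).
  x = 15: rhs = 14, matching y values: none (0 points).
  x = 16: rhs = 18, matching y values: none (0 points).
  x = 17: rhs = 4, matching y values: 2, 17 (2 points).
  x = 18: rhs = 16, matching y values: 4, 15 (2 points).
Total affine count: 24.
Full point count |E(F_19)| = 24 + 1 = 25.
Hasse bound: |25 − (19+1)| = |5| = 5 ≤ 2√19 ≈ 8.7178 ✓.


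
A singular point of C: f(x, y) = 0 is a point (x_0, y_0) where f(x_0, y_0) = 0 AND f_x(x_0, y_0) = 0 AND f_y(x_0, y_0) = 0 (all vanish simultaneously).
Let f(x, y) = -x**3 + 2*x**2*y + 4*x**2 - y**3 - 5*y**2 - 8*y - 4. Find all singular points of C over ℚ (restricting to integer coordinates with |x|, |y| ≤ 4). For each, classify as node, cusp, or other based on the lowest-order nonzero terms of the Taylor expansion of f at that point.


Singular points: {(0, -2)}; classification: cusp.

Compute partial derivatives:
  f_x = -3*x**2 + 4*x*y + 8*x.
  f_y = 2*x**2 - 3*y**2 - 10*y - 8.
Scan x_0 ∈ {−4, ..., 4}. For each x_0, f_y(x_0, y) is a polynomial in y; find its integer roots y ∈ {−4, ..., 4}, then test f_x and f at those candidates.
  x = -4: f_y(-4, y) = -3*y**2 - 10*y + 24; no integer root y with |y| ≤ 4.
  x = -3: f_y(-3, y) = -3*y**2 - 10*y + 10; no integer root y with |y| ≤ 4.
  x = -2: f_y(-2, y) = -3*y**2 - 10*y; vanishes at y ∈ {0}. (-2, 0): f_x = -28 ≠ 0.
  x = -1: f_y(-1, y) = -3*y**2 - 10*y - 6; no integer root y with |y| ≤ 4.
  x = 0: f_y(0, y) = -3*y**2 - 10*y - 8; vanishes at y ∈ {-2}. (0, -2): f_x = 0, f = 0 — SINGULAR.
  x = 1: f_y(1, y) = -3*y**2 - 10*y - 6; no integer root y with |y| ≤ 4.
  x = 2: f_y(2, y) = -3*y**2 - 10*y; vanishes at y ∈ {0}. (2, 0): f_x = 4 ≠ 0.
  x = 3: f_y(3, y) = -3*y**2 - 10*y + 10; no integer root y with |y| ≤ 4.
  x = 4: f_y(4, y) = -3*y**2 - 10*y + 24; no integer root y with |y| ≤ 4.
Only singular point on the grid: (0, -2).
Classify: substitute x = 0 + u, y = -2 + v and expand: f = -u**3 + 2*u**2*v - v**3 + v**2.
No constant or linear terms (consistent with a singular point). Quadratic part: v**2. Cubic part: -u**3 + 2*u**2*v - v**3.
The quadratic part v**2 is a perfect square, so there is a single (double) tangent line v = 0, i.e. y = -2. Restricting the cubic part to that line (v = 0) leaves -u**3 ≠ 0, so f is not divisible by v and the branch is v² ≈ u**3 to lowest order — this is a cusp.
Classification: cusp.


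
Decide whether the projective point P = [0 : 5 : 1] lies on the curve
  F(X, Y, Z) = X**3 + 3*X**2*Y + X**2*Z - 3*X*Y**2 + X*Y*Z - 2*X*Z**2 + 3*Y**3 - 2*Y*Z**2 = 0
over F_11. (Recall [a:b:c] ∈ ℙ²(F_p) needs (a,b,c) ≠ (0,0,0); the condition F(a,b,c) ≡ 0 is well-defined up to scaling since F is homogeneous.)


F(0,5,1) ≡ 2 (mod 11); P is NOT on the curve.

Evaluate F(0, 5, 1) term-by-term (mod 11).
  X**3 ↦ 1·0·1·1 = 0
  3*X**2*Y ↦ 3·0·5·1 = 0
  X**2*Z ↦ 1·0·1·1 = 0
  -3*X*Y**2 ↦ -3·0·25·1 = 0
  X*Y*Z ↦ 1·0·5·1 = 0
  -2*X*Z**2 ↦ -2·0·1·1 = 0
  3*Y**3 ↦ 3·1·125·1 = 375
  -2*Y*Z**2 ↦ -2·1·5·1 = -10
Sum: F(0, 5, 1) = (0) + (0) + (0) + (0) + (0) + (0) + (375) + (-10) = 365.
Reducing mod 11: 365 ≡ 2 (mod 11).
Since F(a, b, c) ≡ 2 ≠ 0 (mod 11), P does NOT lie on the curve.


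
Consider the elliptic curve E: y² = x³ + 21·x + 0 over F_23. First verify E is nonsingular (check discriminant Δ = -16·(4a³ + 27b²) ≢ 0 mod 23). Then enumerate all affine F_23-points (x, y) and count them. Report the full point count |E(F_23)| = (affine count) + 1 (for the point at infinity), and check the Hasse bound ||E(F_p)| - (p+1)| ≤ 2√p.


Affine points = {(0, 0), (2, 2), (2, 21), (5, 0), (8, 6), (8, 17), (12, 5), (12, 18), (13, 3), (13, 20), (14, 5), (14, 18), (16, 4), (16, 19), (17, 7), (17, 16), (18, 0), (19, 6), (19, 17), (20, 5), (20, 18), (22, 1), (22, 22)}; affine count = 23; |E(F_23)| = 24.

Discriminant check: Δ ∝ 4a³ + 27b² = 4·21³ + 27·0² = 4·9261 + 27·0 ≡ 14 (mod 23). Nonzero ⇒ E is nonsingular.
For each x ∈ F_23, compute rhs = x³ + 21·x + 0 mod 23, then count y ∈ F_23 with y² ≡ rhs.
  x = 0: rhs = 0, matching y values: 0 (1 points).
  x = 1: rhs = 22, matching y values: none (0 points).
  x = 2: rhs = 4, matching y values: 2, 21 (2 points).
  x = 3: rhs = 21, matching y values: none (0 points).
  x = 4: rhs = 10, matching y values: none (0 points).
  x = 5: rhs = 0, matching y values: 0 (1 points).
  x = 6: rhs = 20, matching y values: none (0 points).
  x = 7: rhs = 7, matching y values: none (0 points).
  x = 8: rhs = 13, matching y values: 6, 17 (2 points).
  x = 9: rhs = 21, matching y values: none (0 points).
  x = 10: rhs = 14, matching y values: none (0 points).
  x = 11: rhs = 21, matching y values: none (0 points).
  x = 12: rhs = 2, matching y values: 5, 18 (2 points).
  x = 13: rhs = 9, matching y values: 3, 20 (2 points).
  x = 14: rhs = 2, matching y values: 5, 18 (2 points).
  x = 15: rhs = 10, matching y values: none (0 points).
  x = 16: rhs = 16, matching y values: 4, 19 (2 points).
  x = 17: rhs = 3, matching y values: 7, 16 (2 points).
  x = 18: rhs = 0, matching y values: 0 (1 points).
  x = 19: rhs = 13, matching y values: 6, 17 (2 points).
  x = 20: rhs = 2, matching y values: 5, 18 (2 points).
  x = 21: rhs = 19, matching y values: none (0 points).
  x = 22: rhs = 1, matching y values: 1, 22 (2 points).
Total affine count: 23.
Full point count |E(F_23)| = 23 + 1 = 24.
Hasse bound: |24 − (23+1)| = |0| = 0 ≤ 2√23 ≈ 9.5917 ✓.


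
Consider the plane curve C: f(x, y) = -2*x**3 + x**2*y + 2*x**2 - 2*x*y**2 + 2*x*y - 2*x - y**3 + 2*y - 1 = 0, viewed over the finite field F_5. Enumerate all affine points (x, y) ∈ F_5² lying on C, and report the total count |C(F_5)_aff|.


Affine F_5-points: {(0, 1), (0, 2), (3, 4), (4, 0)}; count = 4.

For each of the 25 pairs (x, y) ∈ F_5², evaluate f(x, y) mod 5. Record the zeros.
  x = 0: [0↦4, 1↦0, 2↦0, 3↦3, 4↦3]  zeros at y ∈ {1, 2}
  x = 1: [0↦2, 1↦4, 2↦1, 3↦2, 4↦1]  zeros at y ∈ ∅
  x = 2: [0↦2, 1↦2, 2↦3, 3↦4, 4↦4]  zeros at y ∈ ∅
  x = 3: [0↦2, 1↦2, 2↦4, 3↦2, 4↦0]  zeros at y ∈ {4}
  x = 4: [0↦0, 1↦2, 2↦2, 3↦4, 4↦2]  zeros at y ∈ {0}
Collecting zeros: affine points = {(0, 1), (0, 2), (3, 4), (4, 0)}.
Total count |C(F_5)_aff| = 4.


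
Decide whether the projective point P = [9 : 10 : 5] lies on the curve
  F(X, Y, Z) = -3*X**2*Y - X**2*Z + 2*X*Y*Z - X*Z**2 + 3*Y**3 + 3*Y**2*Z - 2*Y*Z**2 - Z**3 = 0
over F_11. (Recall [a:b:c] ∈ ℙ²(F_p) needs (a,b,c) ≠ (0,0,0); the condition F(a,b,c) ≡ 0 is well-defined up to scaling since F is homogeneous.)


F(9,10,5) ≡ 10 (mod 11); P is NOT on the curve.

Evaluate F(9, 10, 5) term-by-term (mod 11).
  -3*X**2*Y ↦ -3·81·10·1 = -2430
  -X**2*Z ↦ -1·81·1·5 = -405
  2*X*Y*Z ↦ 2·9·10·5 = 900
  -X*Z**2 ↦ -1·9·1·25 = -225
  3*Y**3 ↦ 3·1·1000·1 = 3000
  3*Y**2*Z ↦ 3·1·100·5 = 1500
  -2*Y*Z**2 ↦ -2·1·10·25 = -500
  -Z**3 ↦ -1·1·1·125 = -125
Sum: F(9, 10, 5) = (-2430) + (-405) + (900) + (-225) + (3000) + (1500) + (-500) + (-125) = 1715.
Reducing mod 11: 1715 ≡ 10 (mod 11).
Since F(a, b, c) ≡ 10 ≠ 0 (mod 11), P does NOT lie on the curve.


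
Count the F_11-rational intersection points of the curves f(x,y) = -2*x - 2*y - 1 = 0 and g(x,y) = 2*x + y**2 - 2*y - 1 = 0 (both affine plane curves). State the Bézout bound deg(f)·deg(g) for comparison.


Common zeros: ∅; count = 0; Bézout bound = 2.

deg(f) = 1, deg(g) = 2, so Bézout bound = 2.
Scan x ∈ F_11. For each x, list the y ∈ F_11 with f(x, y) ≡ 0 and those with g(x, y) ≡ 0 (mod 11); the common zeros in that column are the intersection.
  x = 0: f ≡ 0 at y ∈ {5}; g ≡ 0 at y ∈ ∅; common: ∅.
  x = 1: f ≡ 0 at y ∈ {4}; g ≡ 0 at y ∈ {1}; common: ∅.
  x = 2: f ≡ 0 at y ∈ {3}; g ≡ 0 at y ∈ {4, 9}; common: ∅.
  x = 3: f ≡ 0 at y ∈ {2}; g ≡ 0 at y ∈ ∅; common: ∅.
  x = 4: f ≡ 0 at y ∈ {1}; g ≡ 0 at y ∈ {5, 8}; common: ∅.
  x = 5: f ≡ 0 at y ∈ {0}; g ≡ 0 at y ∈ {6, 7}; common: ∅.
  x = 6: f ≡ 0 at y ∈ {10}; g ≡ 0 at y ∈ {0, 2}; common: ∅.
  x = 7: f ≡ 0 at y ∈ {9}; g ≡ 0 at y ∈ ∅; common: ∅.
  x = 8: f ≡ 0 at y ∈ {8}; g ≡ 0 at y ∈ ∅; common: ∅.
  x = 9: f ≡ 0 at y ∈ {7}; g ≡ 0 at y ∈ ∅; common: ∅.
  x = 10: f ≡ 0 at y ∈ {6}; g ≡ 0 at y ∈ {3, 10}; common: ∅.
Collecting: common zeros = ∅, so the count is 0.
Comparison with the Bézout bound: 0 ≤ 2 = deg(f)·deg(g), as expected for curves with no common component (the affine F_11-count falls short of the bound because intersections may lie at infinity, over extension fields, or carry multiplicity).


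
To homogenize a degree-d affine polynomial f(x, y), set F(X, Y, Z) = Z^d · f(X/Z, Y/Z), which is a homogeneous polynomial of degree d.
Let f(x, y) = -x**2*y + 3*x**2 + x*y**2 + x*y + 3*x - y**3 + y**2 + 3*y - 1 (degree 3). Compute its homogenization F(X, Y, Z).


F(X, Y, Z) = -X**2*Y + 3*X**2*Z + X*Y**2 + X*Y*Z + 3*X*Z**2 - Y**3 + Y**2*Z + 3*Y*Z**2 - Z**3

deg(f) = 3.
Substitute x = X/Z, y = Y/Z into f, then multiply by Z^3.
  monomial -1·x^2·y^1 ↦ -1·X^2·Y^1·Z^0.
  monomial 3·x^2·y^0 ↦ 3·X^2·Y^0·Z^1.
  monomial 1·x^1·y^2 ↦ 1·X^1·Y^2·Z^0.
  monomial 1·x^1·y^1 ↦ 1·X^1·Y^1·Z^1.
  monomial 3·x^1·y^0 ↦ 3·X^1·Y^0·Z^2.
  monomial -1·x^0·y^3 ↦ -1·X^0·Y^3·Z^0.
  monomial 1·x^0·y^2 ↦ 1·X^0·Y^2·Z^1.
  monomial 3·x^0·y^1 ↦ 3·X^0·Y^1·Z^2.
  monomial -1·x^0·y^0 ↦ -1·X^0·Y^0·Z^3.
Collecting: F(X, Y, Z) = -X**2*Y + 3*X**2*Z + X*Y**2 + X*Y*Z + 3*X*Z**2 - Y**3 + Y**2*Z + 3*Y*Z**2 - Z**3.
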